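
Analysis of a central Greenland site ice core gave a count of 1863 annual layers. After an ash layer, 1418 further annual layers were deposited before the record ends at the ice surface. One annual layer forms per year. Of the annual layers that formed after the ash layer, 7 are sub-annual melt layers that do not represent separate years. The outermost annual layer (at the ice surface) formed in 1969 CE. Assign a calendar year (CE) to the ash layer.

558 CE

1418 annual layers formed after the ash layer.
Excluding 7 false annual layers: 1418 − 7 = 1411.
The annual layer at the ice surface is 1969 CE, so the ash layer dates to 1969 − 1411 = 558 CE.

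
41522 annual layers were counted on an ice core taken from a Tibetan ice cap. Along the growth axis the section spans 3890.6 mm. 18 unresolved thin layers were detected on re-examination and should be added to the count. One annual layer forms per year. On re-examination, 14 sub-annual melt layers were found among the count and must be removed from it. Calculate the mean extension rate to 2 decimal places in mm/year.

True annual layer count = 41522 − 14 + 18 = 41526.
Mean rate = 3890.6 mm / 41526 years ≈ 0.09 mm/year.

0.09 mm/year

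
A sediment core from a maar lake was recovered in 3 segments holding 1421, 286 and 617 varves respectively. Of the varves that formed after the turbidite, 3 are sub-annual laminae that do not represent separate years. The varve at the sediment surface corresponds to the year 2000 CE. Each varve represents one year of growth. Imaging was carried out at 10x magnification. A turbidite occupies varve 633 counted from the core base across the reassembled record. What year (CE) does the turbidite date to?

312 CE

Total varves = 1421 + 286 + 617 = 2324.
The turbidite sits at varve 633 from the core base, so 2324 − 633 = 1691 varves formed after it.
Excluding 3 false varves: 1691 − 3 = 1688.
Counting back 1688 years from 2000 CE places the turbidite in 2000 − 1688 = 312 CE.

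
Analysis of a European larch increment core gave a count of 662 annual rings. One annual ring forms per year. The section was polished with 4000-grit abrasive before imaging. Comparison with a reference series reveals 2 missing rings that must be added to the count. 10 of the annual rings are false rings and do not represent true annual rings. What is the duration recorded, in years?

654 yr

After corrections the count is 662 − 10 + 2 = 654 annual rings.
With a one-to-one annual ring periodicity this is 654 years.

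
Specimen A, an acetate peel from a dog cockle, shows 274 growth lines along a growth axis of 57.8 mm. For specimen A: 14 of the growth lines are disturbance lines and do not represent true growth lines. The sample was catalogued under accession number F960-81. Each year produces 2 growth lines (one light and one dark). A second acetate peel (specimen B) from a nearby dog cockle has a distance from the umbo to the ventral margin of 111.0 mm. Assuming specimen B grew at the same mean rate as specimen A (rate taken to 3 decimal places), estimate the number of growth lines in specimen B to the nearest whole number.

499 growth lines

Specimen A: adjusted count: 274 − 14 = 260 growth lines.
Specimen A: 260 growth lines at 2 per year is 260 / 2 = 130 years.
A: 57.8 mm over 130 years gives 57.8 / 130 ≈ 0.445 mm/yr.
For B, 111.0 / 0.445 = 249.44 years; at 2 growth lines per year that is 249.44 × 2 ≈ 499 growth lines.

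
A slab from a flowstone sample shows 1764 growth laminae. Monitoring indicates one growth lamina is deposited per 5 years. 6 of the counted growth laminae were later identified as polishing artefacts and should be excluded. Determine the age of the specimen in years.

True growth lamina count = 1764 − 6 = 1758.
1758 growth laminae at 5 years each span 1758 × 5 = 8790 years.

8790 years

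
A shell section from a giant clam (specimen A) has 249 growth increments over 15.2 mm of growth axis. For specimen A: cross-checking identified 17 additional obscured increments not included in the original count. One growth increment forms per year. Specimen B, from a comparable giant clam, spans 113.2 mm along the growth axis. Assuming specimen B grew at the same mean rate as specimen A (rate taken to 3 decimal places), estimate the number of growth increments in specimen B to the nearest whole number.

Specimen A: correcting the raw count gives 249 + 17 = 266 true growth increments.
A: Extension rate ≈ 15.2 / 266 = 0.057 mm per year.
B spans 113.2 / 0.057 = 1985.96 years ≈ 1986 growth increments.

1986 growth increments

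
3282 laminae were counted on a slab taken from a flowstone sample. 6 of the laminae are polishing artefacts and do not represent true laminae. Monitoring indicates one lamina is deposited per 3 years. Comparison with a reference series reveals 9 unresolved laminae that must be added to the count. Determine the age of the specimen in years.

After corrections the count is 3282 − 6 + 9 = 3285 laminae.
Multiplying by 3 years per lamina: 3285 × 3 = 9855 years.

9855 yr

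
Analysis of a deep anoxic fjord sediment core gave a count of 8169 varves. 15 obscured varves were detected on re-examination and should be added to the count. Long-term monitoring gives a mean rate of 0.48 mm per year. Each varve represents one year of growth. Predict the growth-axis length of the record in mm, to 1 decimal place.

True varve count = 8169 + 15 = 8184.
8184 years at 0.48 mm/year gives 0.48 × 8184 = 3928.3 mm.

3928.3 mm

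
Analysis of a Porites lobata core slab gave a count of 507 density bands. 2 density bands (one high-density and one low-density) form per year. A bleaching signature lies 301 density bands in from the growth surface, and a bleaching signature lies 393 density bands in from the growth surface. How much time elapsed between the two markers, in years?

46 years

The two markers are separated by 393 − 301 = 92 density bands.
With 2 density bands per year, 92 / 2 = 46 years.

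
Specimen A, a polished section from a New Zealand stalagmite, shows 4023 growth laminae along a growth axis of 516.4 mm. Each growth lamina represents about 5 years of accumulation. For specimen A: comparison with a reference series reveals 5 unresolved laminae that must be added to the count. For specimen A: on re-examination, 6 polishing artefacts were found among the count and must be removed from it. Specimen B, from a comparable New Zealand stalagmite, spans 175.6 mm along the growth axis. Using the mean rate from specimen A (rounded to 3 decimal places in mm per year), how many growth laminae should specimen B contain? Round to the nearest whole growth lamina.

Specimen A: correcting the raw count gives 4023 − 6 + 5 = 4022 true growth laminae.
Specimen A: at 5 years per growth lamina, 4022 × 5 = 20110 years.
A: 516.4 mm over 20110 years gives 516.4 / 20110 ≈ 0.026 mm/yr.
B spans 175.6 / 0.026 = 6753.85 years; at 5 years per growth lamina that is 6753.85 / 5 ≈ 1351 growth laminae.

1351 growth laminae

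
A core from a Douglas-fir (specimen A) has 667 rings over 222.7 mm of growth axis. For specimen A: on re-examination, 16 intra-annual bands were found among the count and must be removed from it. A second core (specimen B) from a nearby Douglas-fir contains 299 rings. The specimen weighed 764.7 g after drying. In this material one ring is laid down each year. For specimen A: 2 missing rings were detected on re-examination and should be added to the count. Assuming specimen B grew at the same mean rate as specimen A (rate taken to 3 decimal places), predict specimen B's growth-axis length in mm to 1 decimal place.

Specimen A: after corrections the count is 667 − 16 + 2 = 653 rings.
A: Mean rate = 222.7 mm / 653 years ≈ 0.341 mm/yr.
B's length ≈ 0.341 × 299 = 102.0 mm.

102.0 mm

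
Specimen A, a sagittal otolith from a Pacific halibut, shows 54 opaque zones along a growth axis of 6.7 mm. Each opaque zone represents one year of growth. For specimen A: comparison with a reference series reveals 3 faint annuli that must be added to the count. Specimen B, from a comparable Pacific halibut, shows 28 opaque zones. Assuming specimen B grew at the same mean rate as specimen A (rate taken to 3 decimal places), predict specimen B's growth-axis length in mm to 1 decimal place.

3.3 mm

Specimen A: after corrections the count is 54 + 3 = 57 opaque zones.
A: Mean rate = 6.7 mm / 57 years ≈ 0.118 mm per year.
For B, 0.118 mm/year × 28 years = 3.3 mm.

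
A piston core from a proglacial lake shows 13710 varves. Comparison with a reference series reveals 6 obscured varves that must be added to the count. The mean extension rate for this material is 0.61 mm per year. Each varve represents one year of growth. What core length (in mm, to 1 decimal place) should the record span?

8366.8 mm

After corrections the count is 13710 + 6 = 13716 varves.
Predicted length = 0.61 mm/year × 13716 years = 8366.8 mm.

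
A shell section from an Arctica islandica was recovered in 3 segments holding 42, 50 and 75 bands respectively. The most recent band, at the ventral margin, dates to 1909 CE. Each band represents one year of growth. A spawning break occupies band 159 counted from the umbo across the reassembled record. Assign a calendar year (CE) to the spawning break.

1901 CE

Total bands = 42 + 50 + 75 = 167.
Between band 159 and the ventral margin there are 167 − 159 = 8 bands.
The band at the ventral margin is 1909 CE, so the spawning break dates to 1909 − 8 = 1901 CE.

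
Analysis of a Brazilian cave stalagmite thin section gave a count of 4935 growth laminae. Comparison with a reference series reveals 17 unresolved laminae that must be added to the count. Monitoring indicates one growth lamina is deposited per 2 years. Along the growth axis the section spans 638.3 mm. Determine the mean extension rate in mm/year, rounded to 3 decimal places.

After corrections the count is 4935 + 17 = 4952 growth laminae.
At 2 years per growth lamina, 4952 × 2 = 9904 years.
Mean rate = 638.3 mm / 9904 years ≈ 0.064 mm/year.

0.064 mm/year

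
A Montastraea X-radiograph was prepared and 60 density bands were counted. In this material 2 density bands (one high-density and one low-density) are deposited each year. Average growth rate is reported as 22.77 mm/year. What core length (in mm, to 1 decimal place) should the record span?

683.1 mm

With 2 density bands per year, 60 / 2 = 30 years.
Length ≈ 22.77 × 30 = 683.1 mm.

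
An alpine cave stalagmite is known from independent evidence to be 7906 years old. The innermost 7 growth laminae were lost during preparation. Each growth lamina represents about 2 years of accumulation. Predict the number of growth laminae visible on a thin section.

3946 growth laminae

At 2 years per growth lamina, 7906 / 2 = 3953 growth laminae are expected.
3953 − 7 missed = 3946 growth laminae expected in the prepared section.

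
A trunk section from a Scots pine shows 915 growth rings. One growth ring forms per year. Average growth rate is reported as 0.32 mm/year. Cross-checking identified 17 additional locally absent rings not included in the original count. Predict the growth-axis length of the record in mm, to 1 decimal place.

True growth ring count = 915 + 17 = 932.
Predicted length = 0.32 mm/year × 932 years = 298.2 mm.

298.2 mm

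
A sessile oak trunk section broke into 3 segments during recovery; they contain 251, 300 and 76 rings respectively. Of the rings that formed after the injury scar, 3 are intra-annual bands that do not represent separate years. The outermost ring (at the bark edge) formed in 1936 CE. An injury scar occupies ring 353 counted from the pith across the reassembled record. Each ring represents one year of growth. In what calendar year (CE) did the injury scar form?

Total rings = 251 + 300 + 76 = 627.
627 − 353 = 274 rings lie beyond the injury scar toward the bark edge.
Removing the 3 false rings leaves 274 − 3 = 271 true rings beyond the injury scar.
Counting back 271 years from 1936 CE places the injury scar in 1936 − 271 = 1665 CE.

1665 CE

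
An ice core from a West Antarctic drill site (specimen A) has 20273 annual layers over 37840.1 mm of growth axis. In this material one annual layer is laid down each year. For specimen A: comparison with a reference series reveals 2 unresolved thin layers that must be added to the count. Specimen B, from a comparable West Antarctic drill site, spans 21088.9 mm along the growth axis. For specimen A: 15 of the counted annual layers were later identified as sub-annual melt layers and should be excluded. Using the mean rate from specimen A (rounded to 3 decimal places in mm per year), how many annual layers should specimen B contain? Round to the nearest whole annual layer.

Specimen A: adjusted count: 20273 − 15 + 2 = 20260 annual layers.
A: Extension rate ≈ 37840.1 / 20260 = 1.868 mm/year.
B spans 21088.9 / 1.868 = 11289.56 years ≈ 11290 annual layers.

11290 annual layers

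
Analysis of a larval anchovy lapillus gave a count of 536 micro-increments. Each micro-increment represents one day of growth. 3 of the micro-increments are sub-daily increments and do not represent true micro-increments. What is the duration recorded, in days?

533 d

After corrections the count is 536 − 3 = 533 micro-increments.
One micro-increment per day makes the duration 533 days.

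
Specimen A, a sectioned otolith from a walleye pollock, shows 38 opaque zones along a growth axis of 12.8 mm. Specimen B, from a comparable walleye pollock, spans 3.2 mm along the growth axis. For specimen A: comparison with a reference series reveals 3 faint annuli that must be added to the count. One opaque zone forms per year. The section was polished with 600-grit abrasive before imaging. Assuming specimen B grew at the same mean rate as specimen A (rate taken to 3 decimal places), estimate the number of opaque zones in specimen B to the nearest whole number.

Specimen A: after corrections the count is 38 + 3 = 41 opaque zones.
A: 12.8 mm over 41 years gives 12.8 / 41 ≈ 0.312 mm/yr.
For B, 3.2 / 0.312 = 10.26 years ≈ 10 opaque zones.

10 opaque zones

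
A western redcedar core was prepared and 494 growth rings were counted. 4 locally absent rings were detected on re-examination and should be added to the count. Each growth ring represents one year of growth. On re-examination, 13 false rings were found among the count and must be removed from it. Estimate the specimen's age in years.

Adjusted count: 494 − 13 + 4 = 485 growth rings.
One growth ring per year makes the duration 485 years.

485 years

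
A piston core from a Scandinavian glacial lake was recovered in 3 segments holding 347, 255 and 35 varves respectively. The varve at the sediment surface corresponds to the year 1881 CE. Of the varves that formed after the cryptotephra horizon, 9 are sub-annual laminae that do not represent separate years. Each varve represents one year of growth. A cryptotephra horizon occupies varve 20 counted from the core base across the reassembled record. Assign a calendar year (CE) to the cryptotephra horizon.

Total varves = 347 + 255 + 35 = 637.
Between varve 20 and the sediment surface there are 637 − 20 = 617 varves.
617 − 9 false = 608 true varves after the cryptotephra horizon.
The varve at the sediment surface is 1881 CE, so the cryptotephra horizon dates to 1881 − 608 = 1273 CE.

1273 CE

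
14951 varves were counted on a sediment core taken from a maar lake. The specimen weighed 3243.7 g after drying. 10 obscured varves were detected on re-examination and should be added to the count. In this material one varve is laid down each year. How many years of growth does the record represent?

Correcting the raw count gives 14951 + 10 = 14961 true varves.
One varve per year makes the duration 14961 years.

14961 years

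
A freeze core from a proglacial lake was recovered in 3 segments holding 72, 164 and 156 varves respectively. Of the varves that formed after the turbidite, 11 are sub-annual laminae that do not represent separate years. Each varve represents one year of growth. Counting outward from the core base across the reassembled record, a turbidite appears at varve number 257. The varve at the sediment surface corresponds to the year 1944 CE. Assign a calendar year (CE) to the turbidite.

1820 CE

Total varves = 72 + 164 + 156 = 392.
Between varve 257 and the sediment surface there are 392 − 257 = 135 varves.
Excluding 11 false varves: 135 − 11 = 124.
1944 − 124 = 1820 CE.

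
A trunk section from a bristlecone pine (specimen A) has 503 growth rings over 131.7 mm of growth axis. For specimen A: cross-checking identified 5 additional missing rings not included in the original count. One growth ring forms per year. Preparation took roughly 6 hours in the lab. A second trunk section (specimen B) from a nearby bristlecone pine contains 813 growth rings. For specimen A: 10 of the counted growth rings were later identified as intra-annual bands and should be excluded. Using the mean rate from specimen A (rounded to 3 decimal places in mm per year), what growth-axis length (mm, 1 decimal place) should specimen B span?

214.6 mm

Specimen A: true growth ring count = 503 − 10 + 5 = 498.
A: Extension rate ≈ 131.7 / 498 = 0.264 mm/yr.
Length of B = 0.264 × 813 = 214.6 mm.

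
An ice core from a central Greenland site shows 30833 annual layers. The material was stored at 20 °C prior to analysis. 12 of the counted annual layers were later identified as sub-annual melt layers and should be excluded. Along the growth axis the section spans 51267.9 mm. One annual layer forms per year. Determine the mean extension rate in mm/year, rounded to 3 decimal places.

Adjusted count: 30833 − 12 = 30821 annual layers.
Mean rate = 51267.9 mm / 30821 years ≈ 1.663 mm/year.

1.663 mm/year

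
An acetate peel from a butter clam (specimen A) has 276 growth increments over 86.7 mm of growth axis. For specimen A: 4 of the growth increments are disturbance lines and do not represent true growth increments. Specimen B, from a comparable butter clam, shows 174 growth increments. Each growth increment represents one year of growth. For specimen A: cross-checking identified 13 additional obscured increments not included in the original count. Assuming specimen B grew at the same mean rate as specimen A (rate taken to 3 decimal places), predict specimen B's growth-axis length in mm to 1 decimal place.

52.9 mm

Specimen A: adjusted count: 276 − 4 + 13 = 285 growth increments.
A: Mean rate = 86.7 mm / 285 years ≈ 0.304 mm/year.
Length of B = 0.304 × 174 = 52.9 mm.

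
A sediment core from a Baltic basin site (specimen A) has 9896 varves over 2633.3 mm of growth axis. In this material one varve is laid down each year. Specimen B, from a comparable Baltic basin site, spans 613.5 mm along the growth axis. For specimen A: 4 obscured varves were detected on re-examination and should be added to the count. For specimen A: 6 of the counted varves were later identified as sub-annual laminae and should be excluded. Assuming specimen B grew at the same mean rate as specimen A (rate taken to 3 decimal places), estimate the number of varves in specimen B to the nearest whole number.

Specimen A: true varve count = 9896 − 6 + 4 = 9894.
A: Mean rate = 2633.3 mm / 9894 years ≈ 0.266 mm/yr.
B spans 613.5 / 0.266 = 2306.39 years ≈ 2306 varves.

2306 varves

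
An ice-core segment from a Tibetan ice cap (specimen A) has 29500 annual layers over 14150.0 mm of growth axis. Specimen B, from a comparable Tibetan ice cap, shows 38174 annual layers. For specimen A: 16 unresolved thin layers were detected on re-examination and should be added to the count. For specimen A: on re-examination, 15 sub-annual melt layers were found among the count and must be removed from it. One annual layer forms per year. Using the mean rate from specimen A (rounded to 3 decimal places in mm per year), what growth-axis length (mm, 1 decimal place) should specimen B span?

18323.5 mm

Specimen A: correcting the raw count gives 29500 − 15 + 16 = 29501 true annual layers.
A: 14150.0 mm over 29501 years gives 14150.0 / 29501 ≈ 0.480 mm/yr.
For B, 0.480 mm/year × 38174 years = 18323.5 mm.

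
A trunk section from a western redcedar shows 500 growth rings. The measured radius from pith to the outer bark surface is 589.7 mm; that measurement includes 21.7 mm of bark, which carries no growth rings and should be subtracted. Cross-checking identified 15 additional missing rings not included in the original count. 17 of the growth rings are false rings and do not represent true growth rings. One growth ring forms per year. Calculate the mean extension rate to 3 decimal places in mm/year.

Correcting the raw count gives 500 − 17 + 15 = 498 true growth rings.
Removing the 21.7 mm offcut leaves 589.7 − 21.7 = 568.0 mm.
568.0 mm over 498 years gives 568.0 / 498 ≈ 1.141 mm/year.

1.141 mm/year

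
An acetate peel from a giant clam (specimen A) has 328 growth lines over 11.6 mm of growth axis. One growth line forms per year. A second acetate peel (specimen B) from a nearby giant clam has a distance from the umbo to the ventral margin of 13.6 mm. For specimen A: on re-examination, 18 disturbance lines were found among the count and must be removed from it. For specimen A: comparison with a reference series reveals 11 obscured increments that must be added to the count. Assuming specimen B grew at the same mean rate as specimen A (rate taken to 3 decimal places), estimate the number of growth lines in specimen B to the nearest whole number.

Specimen A: after corrections the count is 328 − 18 + 11 = 321 growth lines.
A: Extension rate ≈ 11.6 / 321 = 0.036 mm/yr.
B spans 13.6 / 0.036 = 377.78 years ≈ 378 growth lines.

378 growth lines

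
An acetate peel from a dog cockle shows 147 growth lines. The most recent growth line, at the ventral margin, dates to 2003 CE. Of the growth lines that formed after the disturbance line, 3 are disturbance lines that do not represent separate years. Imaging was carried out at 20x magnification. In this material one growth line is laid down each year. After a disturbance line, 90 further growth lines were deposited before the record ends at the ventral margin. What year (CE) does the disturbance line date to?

90 growth lines formed after the disturbance line.
Excluding 3 false growth lines: 90 − 3 = 87.
2003 − 87 = 1916 CE.

1916 CE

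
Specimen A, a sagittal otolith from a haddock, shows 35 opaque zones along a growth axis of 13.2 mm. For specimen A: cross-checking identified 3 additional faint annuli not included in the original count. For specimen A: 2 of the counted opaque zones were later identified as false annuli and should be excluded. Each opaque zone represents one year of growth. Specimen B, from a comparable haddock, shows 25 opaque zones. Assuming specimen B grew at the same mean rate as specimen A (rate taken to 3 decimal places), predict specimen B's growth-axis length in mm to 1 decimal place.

Specimen A: adjusted count: 35 − 2 + 3 = 36 opaque zones.
A: Extension rate ≈ 13.2 / 36 = 0.367 mm per year.
Length of B = 0.367 × 25 = 9.2 mm.

9.2 mm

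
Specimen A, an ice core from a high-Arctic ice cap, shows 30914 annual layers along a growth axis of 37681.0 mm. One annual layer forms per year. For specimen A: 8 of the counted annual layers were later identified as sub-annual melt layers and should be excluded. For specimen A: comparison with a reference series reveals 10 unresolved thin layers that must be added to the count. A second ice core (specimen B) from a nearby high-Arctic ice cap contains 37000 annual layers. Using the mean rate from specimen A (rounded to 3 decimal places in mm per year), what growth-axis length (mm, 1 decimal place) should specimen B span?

Specimen A: true annual layer count = 30914 − 8 + 10 = 30916.
A: Extension rate ≈ 37681.0 / 30916 = 1.219 mm/yr.
B's length ≈ 1.219 × 37000 = 45103.0 mm.

45103.0 mm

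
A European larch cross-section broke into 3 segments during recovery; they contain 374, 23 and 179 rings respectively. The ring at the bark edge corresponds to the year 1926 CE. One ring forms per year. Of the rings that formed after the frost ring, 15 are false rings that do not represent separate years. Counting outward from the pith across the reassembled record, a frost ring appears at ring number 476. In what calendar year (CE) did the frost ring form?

1841 CE

Total rings = 374 + 23 + 179 = 576.
The frost ring sits at ring 476 from the pith, so 576 − 476 = 100 rings formed after it.
Removing the 15 false rings leaves 100 − 15 = 85 true rings beyond the frost ring.
Counting back 85 years from 1926 CE places the frost ring in 1926 − 85 = 1841 CE.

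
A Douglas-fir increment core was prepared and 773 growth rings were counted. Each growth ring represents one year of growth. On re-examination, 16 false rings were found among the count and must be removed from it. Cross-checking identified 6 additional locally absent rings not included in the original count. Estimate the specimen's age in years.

Correcting the raw count gives 773 − 16 + 6 = 763 true growth rings.
With a one-to-one growth ring periodicity this is 763 years.

763 yr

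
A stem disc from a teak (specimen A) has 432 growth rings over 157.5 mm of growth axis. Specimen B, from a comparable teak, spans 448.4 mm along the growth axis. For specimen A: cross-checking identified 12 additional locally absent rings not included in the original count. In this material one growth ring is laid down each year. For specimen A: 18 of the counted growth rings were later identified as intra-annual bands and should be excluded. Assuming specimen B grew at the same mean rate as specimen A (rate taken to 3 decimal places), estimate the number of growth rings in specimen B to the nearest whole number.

1212 growth rings

Specimen A: true growth ring count = 432 − 18 + 12 = 426.
A: 157.5 mm over 426 years gives 157.5 / 426 ≈ 0.370 mm/year.
Specimen B: 448.4 mm / 0.370 mm per year = 1211.89 years ≈ 1212 growth rings.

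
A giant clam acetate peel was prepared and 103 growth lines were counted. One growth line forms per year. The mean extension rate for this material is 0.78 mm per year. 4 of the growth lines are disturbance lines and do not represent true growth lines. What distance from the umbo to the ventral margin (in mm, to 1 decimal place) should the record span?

77.2 mm

Adjusted count: 103 − 4 = 99 growth lines.
Predicted length = 0.78 mm/year × 99 years = 77.2 mm.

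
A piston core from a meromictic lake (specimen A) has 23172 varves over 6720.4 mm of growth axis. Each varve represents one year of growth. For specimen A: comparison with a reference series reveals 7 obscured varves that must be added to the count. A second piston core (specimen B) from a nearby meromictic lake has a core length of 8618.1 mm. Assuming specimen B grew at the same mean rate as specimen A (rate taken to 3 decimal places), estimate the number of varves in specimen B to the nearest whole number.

Specimen A: adjusted count: 23172 + 7 = 23179 varves.
A: 6720.4 mm over 23179 years gives 6720.4 / 23179 ≈ 0.290 mm/year.
B spans 8618.1 / 0.290 = 29717.59 years ≈ 29718 varves.

29718 varves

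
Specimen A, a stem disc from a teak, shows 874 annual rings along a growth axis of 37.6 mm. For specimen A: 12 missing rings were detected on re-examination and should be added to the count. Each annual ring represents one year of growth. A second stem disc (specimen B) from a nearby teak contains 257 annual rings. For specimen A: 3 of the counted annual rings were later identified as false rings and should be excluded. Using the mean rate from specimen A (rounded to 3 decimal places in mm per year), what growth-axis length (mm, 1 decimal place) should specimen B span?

Specimen A: true annual ring count = 874 − 3 + 12 = 883.
A: Mean rate = 37.6 mm / 883 years ≈ 0.043 mm per year.
B's length ≈ 0.043 × 257 = 11.1 mm.

11.1 mm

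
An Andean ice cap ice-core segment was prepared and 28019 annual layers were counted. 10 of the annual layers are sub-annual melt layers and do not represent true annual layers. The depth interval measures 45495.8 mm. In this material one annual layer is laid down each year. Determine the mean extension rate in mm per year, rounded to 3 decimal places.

After corrections the count is 28019 − 10 = 28009 annual layers.
Extension rate ≈ 45495.8 / 28009 = 1.624 mm per year.

1.624 mm per year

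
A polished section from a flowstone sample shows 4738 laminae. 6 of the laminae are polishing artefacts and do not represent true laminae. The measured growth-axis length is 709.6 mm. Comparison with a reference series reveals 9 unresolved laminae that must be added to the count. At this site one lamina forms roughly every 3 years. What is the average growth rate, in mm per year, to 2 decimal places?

After corrections the count is 4738 − 6 + 9 = 4741 laminae.
Multiplying by 3 years per lamina: 4741 × 3 = 14223 years.
Extension rate ≈ 709.6 / 14223 = 0.05 mm per year.

0.05 mm per year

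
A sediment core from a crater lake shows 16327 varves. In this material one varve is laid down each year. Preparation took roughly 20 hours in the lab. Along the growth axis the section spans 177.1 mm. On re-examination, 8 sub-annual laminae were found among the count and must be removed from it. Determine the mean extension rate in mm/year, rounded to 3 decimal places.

0.011 mm/year

True varve count = 16327 − 8 = 16319.
177.1 mm over 16319 years gives 177.1 / 16319 ≈ 0.011 mm/year.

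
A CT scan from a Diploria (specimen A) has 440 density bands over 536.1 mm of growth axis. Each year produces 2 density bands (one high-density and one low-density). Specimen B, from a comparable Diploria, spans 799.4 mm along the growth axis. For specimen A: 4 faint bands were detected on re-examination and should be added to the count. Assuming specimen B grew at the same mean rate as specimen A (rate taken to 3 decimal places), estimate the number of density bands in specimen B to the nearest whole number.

662 density bands

Specimen A: correcting the raw count gives 440 + 4 = 444 true density bands.
Specimen A: with 2 density bands per year, 444 / 2 = 222 years.
A: 536.1 mm over 222 years gives 536.1 / 222 ≈ 2.415 mm/yr.
For B, 799.4 / 2.415 = 331.01 years; at 2 density bands per year that is 331.01 × 2 ≈ 662 density bands.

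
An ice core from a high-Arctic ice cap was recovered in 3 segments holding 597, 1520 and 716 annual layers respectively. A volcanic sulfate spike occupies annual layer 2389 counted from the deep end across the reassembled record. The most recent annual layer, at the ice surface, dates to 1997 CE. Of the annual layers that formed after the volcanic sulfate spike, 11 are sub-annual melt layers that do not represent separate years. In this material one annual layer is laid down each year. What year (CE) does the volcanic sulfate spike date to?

Total annual layers = 597 + 1520 + 716 = 2833.
The volcanic sulfate spike sits at annual layer 2389 from the deep end, so 2833 − 2389 = 444 annual layers formed after it.
Removing the 11 false annual layers leaves 444 − 11 = 433 true annual layers beyond the volcanic sulfate spike.
1997 − 433 = 1564 CE.

1564 CE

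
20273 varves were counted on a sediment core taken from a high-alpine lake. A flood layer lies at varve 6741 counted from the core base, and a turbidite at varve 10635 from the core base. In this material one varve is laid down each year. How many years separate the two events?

3894 years

10635 − 6741 = 3894 varves lie between the two events.
That is 3894 years at one varve per year.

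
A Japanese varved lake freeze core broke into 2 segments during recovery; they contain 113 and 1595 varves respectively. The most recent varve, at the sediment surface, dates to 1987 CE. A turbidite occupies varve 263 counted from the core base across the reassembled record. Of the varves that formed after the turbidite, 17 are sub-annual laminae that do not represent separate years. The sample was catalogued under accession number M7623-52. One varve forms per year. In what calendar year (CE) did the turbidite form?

559 CE

Total varves = 113 + 1595 = 1708.
1708 − 263 = 1445 varves lie beyond the turbidite toward the sediment surface.
Removing the 17 false varves leaves 1445 − 17 = 1428 true varves beyond the turbidite.
Counting back 1428 years from 1987 CE places the turbidite in 1987 − 1428 = 559 CE.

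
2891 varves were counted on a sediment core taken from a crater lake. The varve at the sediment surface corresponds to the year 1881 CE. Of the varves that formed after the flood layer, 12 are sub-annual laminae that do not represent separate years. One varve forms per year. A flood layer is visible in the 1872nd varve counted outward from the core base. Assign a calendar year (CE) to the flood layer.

The flood layer sits at varve 1872 from the core base, so 2891 − 1872 = 1019 varves formed after it.
1019 − 12 false = 1007 true varves after the flood layer.
1881 − 1007 = 874 CE.

874 CE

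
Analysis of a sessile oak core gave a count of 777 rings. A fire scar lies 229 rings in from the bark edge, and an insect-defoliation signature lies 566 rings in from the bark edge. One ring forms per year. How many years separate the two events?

337 years

566 − 229 = 337 rings lie between the two events.
That is 337 years at one ring per year.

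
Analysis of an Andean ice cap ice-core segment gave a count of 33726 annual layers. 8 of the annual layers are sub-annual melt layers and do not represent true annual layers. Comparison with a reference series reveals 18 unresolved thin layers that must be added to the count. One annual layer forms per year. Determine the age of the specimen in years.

33736 yr

Correcting the raw count gives 33726 − 8 + 18 = 33736 true annual layers.
One annual layer per year makes the duration 33736 years.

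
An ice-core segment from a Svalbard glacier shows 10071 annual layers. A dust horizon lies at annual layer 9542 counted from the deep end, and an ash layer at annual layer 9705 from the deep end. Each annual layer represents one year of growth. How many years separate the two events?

163 years

9705 − 9542 = 163 annual layers lie between the two events.
One annual layer per year makes the interval 163 years.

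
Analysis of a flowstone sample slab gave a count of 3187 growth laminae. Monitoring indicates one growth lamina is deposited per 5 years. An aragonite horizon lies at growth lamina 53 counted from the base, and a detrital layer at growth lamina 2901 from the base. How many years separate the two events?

14240 years

Separation: 2901 − 53 = 2848 growth laminae.
At 5 years per growth lamina, 2848 × 5 = 14240 years.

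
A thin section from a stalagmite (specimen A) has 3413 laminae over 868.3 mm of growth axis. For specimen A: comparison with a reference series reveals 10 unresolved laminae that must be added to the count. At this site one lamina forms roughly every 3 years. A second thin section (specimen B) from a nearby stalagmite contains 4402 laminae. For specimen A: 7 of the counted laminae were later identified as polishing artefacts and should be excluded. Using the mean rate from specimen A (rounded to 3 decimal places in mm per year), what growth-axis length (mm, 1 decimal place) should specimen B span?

1122.5 mm

Specimen A: after corrections the count is 3413 − 7 + 10 = 3416 laminae.
Specimen A: 3416 laminae at 3 years each span 3416 × 3 = 10248 years.
A: Extension rate ≈ 868.3 / 10248 = 0.085 mm/year.
Specimen B: multiplying by 3 years per lamina: 4402 × 3 = 13206 years. B's length ≈ 0.085 × 13206 = 1122.5 mm.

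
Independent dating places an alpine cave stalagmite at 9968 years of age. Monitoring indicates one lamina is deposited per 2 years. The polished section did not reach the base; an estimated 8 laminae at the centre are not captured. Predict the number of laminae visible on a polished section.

4976 laminae

At 2 years per lamina, 9968 / 2 = 4984 laminae are expected.
4984 − 8 missed = 4976 laminae expected in the prepared section.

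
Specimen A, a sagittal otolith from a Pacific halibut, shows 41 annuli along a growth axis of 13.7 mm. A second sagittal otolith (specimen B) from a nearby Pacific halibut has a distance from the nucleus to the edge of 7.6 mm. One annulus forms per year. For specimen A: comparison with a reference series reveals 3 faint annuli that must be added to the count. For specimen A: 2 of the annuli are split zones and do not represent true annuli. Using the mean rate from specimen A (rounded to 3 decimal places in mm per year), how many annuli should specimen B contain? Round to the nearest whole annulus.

Specimen A: true annulus count = 41 − 2 + 3 = 42.
A: Extension rate ≈ 13.7 / 42 = 0.326 mm/year.
For B, 7.6 / 0.326 = 23.31 years ≈ 23 annuli.

23 annuli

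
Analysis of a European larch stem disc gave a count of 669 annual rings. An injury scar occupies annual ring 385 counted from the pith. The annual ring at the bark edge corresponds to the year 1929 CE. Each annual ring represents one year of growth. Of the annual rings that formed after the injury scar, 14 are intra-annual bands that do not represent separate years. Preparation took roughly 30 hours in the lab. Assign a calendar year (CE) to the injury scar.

Between annual ring 385 and the bark edge there are 669 − 385 = 284 annual rings.
Excluding 14 false annual rings: 284 − 14 = 270.
The annual ring at the bark edge is 1929 CE, so the injury scar dates to 1929 − 270 = 1659 CE.

1659 CE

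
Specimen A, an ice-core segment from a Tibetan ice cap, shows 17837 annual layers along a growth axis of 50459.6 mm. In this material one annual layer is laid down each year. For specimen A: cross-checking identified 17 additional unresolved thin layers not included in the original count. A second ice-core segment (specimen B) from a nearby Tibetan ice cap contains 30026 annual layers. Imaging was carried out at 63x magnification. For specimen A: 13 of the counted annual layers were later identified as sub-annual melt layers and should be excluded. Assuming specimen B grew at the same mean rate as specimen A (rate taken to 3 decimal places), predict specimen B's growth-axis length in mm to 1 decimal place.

Specimen A: after corrections the count is 17837 − 13 + 17 = 17841 annual layers.
A: 50459.6 mm over 17841 years gives 50459.6 / 17841 ≈ 2.828 mm per year.
For B, 2.828 mm/year × 30026 years = 84913.5 mm.

84913.5 mm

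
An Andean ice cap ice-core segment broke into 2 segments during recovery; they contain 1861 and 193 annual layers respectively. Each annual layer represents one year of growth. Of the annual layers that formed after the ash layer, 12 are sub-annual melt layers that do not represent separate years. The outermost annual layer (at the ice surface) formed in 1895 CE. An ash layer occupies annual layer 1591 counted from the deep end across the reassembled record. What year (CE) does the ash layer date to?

Total annual layers = 1861 + 193 = 2054.
2054 − 1591 = 463 annual layers lie beyond the ash layer toward the ice surface.
Excluding 12 false annual layers: 463 − 12 = 451.
1895 − 451 = 1444 CE.

1444 CE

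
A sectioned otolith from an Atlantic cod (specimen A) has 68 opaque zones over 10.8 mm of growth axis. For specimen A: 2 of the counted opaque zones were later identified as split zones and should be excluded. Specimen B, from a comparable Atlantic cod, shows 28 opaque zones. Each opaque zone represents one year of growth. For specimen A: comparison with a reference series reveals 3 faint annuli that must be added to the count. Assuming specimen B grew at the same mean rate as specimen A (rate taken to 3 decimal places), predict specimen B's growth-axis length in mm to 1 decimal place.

Specimen A: correcting the raw count gives 68 − 2 + 3 = 69 true opaque zones.
A: Extension rate ≈ 10.8 / 69 = 0.157 mm/year.
For B, 0.157 mm/year × 28 years = 4.4 mm.

4.4 mm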